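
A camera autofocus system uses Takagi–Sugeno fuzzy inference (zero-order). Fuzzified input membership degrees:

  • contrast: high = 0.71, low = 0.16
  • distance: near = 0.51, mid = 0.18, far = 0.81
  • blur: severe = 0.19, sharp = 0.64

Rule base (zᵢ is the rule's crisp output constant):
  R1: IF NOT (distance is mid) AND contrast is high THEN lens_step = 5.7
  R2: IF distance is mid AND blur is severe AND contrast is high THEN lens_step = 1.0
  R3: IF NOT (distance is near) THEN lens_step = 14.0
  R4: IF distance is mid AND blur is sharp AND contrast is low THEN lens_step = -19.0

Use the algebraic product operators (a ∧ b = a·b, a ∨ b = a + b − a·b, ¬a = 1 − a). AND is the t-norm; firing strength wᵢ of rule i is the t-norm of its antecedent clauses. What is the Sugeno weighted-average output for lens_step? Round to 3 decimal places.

8.837

R1 (z=5.7): ¬mid=1−0.18=0.82, high=0.71; AND[a·b] → w = 0.5822
R2 (z=1.0): mid=0.18, severe=0.19, high=0.71; AND[a·b] → w = 0.0243
R3 (z=14.0): ¬near=1−0.51=0.49 → w = 0.4900
R4 (z=-19.0): mid=0.18, sharp=0.64, low=0.16; AND[a·b] → w = 0.0184
Weighted average = (0.5822·5.7 + 0.0243·1.0 + 0.4900·14.0 + 0.0184·-19.0) / (0.5822 + 0.0243 + 0.4900 + 0.0184)
  = 9.8526 / 1.1149 = 8.837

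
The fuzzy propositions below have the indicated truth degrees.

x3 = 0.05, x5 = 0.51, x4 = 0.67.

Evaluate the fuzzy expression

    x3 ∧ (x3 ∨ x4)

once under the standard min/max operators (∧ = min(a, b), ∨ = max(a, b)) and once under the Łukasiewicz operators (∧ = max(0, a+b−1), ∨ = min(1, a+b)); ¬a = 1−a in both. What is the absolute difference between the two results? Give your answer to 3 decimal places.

0.050

Under standard min/max:
  x3 ∨ x4 = max(a, b) on (0.05, 0.67) = 0.67
  x3 ∧ (x3 ∨ x4) = min(a, b) on (0.05, 0.67) = 0.05
  → value = 0.0500
Under Łukasiewicz:
  x3 ∨ x4 = min(1, a+b) on (0.05, 0.67) = 0.72
  x3 ∧ (x3 ∨ x4) = max(0, a+b−1) on (0.05, 0.72) = 0.00
  → value = 0.0000
|0.0500 − 0.0000| = 0.050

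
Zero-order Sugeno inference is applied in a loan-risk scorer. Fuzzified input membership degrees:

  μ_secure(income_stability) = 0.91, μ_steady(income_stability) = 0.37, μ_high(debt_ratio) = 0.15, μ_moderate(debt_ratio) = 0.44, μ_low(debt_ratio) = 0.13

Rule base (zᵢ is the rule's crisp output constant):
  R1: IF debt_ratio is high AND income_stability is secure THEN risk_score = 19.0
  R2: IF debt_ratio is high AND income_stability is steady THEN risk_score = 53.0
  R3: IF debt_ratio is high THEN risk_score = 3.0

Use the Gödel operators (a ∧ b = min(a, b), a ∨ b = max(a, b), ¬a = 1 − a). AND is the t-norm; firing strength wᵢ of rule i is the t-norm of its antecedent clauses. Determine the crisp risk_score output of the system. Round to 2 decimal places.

25.00

R1 (z=19.0): high=0.15, secure=0.91; AND[min(a, b)] → w = 0.15
R2 (z=53.0): high=0.15, steady=0.37; AND[min(a, b)] → w = 0.15
R3 (z=3.0): high=0.15 → w = 0.15
Weighted average = (0.15·19.0 + 0.15·53.0 + 0.15·3.0) / (0.15 + 0.15 + 0.15)
  = 11.2500 / 0.4500 = 25.00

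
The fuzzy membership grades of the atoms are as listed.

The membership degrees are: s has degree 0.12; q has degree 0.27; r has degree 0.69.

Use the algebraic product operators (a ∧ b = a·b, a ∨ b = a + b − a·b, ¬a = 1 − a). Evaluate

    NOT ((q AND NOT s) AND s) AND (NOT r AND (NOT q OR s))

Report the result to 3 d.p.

NOT s = 1 − 0.1200 = 0.8800
q AND NOT s = a·b on (0.2700, 0.8800) = 0.2376
(q AND NOT s) AND s = a·b on (0.2376, 0.1200) = 0.0285
NOT ((q AND NOT s) AND s) = 1 − 0.0285 = 0.9715
NOT r = 1 − 0.6900 = 0.3100
NOT q = 1 − 0.2700 = 0.7300
NOT q OR s = a + b − a·b on (0.7300, 0.1200) = 0.7624
NOT r AND (NOT q OR s) = a·b on (0.3100, 0.7624) = 0.2363
NOT ((q AND NOT s) AND s) AND (NOT r AND (NOT q OR s)) = a·b on (0.9715, 0.2363) = 0.2296

0.230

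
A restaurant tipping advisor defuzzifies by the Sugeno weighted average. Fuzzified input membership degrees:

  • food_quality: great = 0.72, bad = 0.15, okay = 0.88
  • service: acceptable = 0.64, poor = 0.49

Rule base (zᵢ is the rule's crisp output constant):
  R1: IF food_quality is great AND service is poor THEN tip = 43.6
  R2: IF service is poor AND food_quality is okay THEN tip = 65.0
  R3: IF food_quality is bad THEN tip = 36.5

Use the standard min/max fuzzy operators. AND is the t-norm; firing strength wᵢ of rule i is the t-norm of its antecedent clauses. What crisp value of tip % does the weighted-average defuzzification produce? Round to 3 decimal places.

R1 (z=43.6): great=0.72, poor=0.49; AND[min(a, b)] → w = 0.49
R2 (z=65.0): poor=0.49, okay=0.88; AND[min(a, b)] → w = 0.49
R3 (z=36.5): bad=0.15 → w = 0.15
Weighted average = (0.49·43.6 + 0.49·65.0 + 0.15·36.5) / (0.49 + 0.49 + 0.15)
  = 58.6890 / 1.1300 = 51.937

51.937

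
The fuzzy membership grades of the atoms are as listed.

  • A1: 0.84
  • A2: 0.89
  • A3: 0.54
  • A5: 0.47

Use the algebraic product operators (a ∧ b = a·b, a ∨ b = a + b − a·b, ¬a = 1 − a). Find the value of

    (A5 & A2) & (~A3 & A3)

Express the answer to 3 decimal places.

0.104

A5 & A2 = a·b on (0.4700, 0.8900) = 0.4183
~A3 = 1 − 0.5400 = 0.4600
~A3 & A3 = a·b on (0.4600, 0.5400) = 0.2484
(A5 & A2) & (~A3 & A3) = a·b on (0.4183, 0.2484) = 0.1039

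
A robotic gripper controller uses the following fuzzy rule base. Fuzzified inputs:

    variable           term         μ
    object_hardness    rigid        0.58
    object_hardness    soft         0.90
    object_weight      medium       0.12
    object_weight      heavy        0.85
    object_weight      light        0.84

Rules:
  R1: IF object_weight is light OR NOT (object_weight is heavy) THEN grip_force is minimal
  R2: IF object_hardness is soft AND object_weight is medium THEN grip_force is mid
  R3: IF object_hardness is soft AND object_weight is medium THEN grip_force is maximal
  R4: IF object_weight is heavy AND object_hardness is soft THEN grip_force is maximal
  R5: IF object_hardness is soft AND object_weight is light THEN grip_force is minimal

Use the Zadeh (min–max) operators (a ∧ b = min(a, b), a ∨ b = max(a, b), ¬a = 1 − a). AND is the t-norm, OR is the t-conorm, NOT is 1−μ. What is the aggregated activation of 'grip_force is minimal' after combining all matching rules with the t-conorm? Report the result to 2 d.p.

R1: light=0.84, ¬heavy=1−0.85=0.15; OR[max(a, b)] → w = 0.84
R2: soft=0.90, medium=0.12; AND[min(a, b)] → w = 0.12
R3: soft=0.90, medium=0.12; AND[min(a, b)] → w = 0.12
R4: heavy=0.85, soft=0.90; AND[min(a, b)] → w = 0.85
R5: soft=0.90, light=0.84; AND[min(a, b)] → w = 0.84
Rules with consequent 'minimal': {R1, R5} → strengths 0.84, 0.84
Aggregate via t-conorm [max(a, b)]: 0.84

0.84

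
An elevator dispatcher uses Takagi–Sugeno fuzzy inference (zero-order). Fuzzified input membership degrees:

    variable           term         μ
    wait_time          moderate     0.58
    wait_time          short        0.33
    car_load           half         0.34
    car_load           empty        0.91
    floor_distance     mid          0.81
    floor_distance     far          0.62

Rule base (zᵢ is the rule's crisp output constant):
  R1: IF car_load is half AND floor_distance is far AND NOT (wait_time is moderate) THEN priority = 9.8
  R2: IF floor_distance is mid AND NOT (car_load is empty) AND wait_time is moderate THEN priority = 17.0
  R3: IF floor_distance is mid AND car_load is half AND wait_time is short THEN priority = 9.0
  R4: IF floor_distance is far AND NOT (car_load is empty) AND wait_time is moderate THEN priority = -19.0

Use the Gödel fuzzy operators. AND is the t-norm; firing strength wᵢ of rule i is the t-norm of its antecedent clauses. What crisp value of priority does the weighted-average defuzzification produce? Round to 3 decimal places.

7.202

R1 (z=9.8): half=0.34, far=0.62, ¬moderate=1−0.58=0.42; AND[min(a, b)] → w = 0.34
R2 (z=17.0): mid=0.81, ¬empty=1−0.91=0.09, moderate=0.58; AND[min(a, b)] → w = 0.09
R3 (z=9.0): mid=0.81, half=0.34, short=0.33; AND[min(a, b)] → w = 0.33
R4 (z=-19.0): far=0.62, ¬empty=1−0.91=0.09, moderate=0.58; AND[min(a, b)] → w = 0.09
Weighted average = (0.34·9.8 + 0.09·17.0 + 0.33·9.0 + 0.09·-19.0) / (0.34 + 0.09 + 0.33 + 0.09)
  = 6.1220 / 0.8500 = 7.202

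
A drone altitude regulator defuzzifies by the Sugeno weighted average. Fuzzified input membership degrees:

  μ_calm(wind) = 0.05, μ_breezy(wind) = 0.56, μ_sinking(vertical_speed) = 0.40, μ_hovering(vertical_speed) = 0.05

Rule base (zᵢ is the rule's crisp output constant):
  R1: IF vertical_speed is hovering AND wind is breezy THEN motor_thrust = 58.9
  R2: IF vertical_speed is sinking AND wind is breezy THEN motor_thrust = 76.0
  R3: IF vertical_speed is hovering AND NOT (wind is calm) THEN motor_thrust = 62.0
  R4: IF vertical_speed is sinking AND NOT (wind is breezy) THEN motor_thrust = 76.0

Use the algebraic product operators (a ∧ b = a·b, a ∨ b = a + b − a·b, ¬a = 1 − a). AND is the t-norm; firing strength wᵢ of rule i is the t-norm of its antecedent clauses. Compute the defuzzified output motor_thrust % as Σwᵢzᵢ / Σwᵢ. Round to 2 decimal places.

R1 (z=58.9): hovering=0.05, breezy=0.56; AND[a·b] → w = 0.0280
R2 (z=76.0): sinking=0.40, breezy=0.56; AND[a·b] → w = 0.2240
R3 (z=62.0): hovering=0.05, ¬calm=1−0.05=0.95; AND[a·b] → w = 0.0475
R4 (z=76.0): sinking=0.40, ¬breezy=1−0.56=0.44; AND[a·b] → w = 0.1760
Weighted average = (0.0280·58.9 + 0.2240·76.0 + 0.0475·62.0 + 0.1760·76.0) / (0.0280 + 0.2240 + 0.0475 + 0.1760)
  = 34.9942 / 0.4755 = 73.59

73.59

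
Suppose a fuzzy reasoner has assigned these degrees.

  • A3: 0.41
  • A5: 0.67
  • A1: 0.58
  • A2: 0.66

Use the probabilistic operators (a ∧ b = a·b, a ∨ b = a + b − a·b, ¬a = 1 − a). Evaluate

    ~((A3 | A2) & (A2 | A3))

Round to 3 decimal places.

A3 | A2 = a + b − a·b on (0.4100, 0.6600) = 0.7994
A2 | A3 = a + b − a·b on (0.6600, 0.4100) = 0.7994
(A3 | A2) & (A2 | A3) = a·b on (0.7994, 0.7994) = 0.6390
~((A3 | A2) & (A2 | A3)) = 1 − 0.6390 = 0.3610

0.361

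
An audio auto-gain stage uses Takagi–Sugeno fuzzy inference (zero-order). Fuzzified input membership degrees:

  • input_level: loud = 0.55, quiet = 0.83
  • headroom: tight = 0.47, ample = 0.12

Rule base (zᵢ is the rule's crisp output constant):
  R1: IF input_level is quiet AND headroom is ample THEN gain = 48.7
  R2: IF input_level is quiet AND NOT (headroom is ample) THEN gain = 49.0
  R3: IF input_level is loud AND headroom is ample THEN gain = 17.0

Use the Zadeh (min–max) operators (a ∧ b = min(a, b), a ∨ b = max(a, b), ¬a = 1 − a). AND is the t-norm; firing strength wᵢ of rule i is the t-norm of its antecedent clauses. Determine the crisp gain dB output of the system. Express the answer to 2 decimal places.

45.38

R1 (z=48.7): quiet=0.83, ample=0.12; AND[min(a, b)] → w = 0.12
R2 (z=49.0): quiet=0.83, ¬ample=1−0.12=0.88; AND[min(a, b)] → w = 0.83
R3 (z=17.0): loud=0.55, ample=0.12; AND[min(a, b)] → w = 0.12
Weighted average = (0.12·48.7 + 0.83·49.0 + 0.12·17.0) / (0.12 + 0.83 + 0.12)
  = 48.5540 / 1.0700 = 45.38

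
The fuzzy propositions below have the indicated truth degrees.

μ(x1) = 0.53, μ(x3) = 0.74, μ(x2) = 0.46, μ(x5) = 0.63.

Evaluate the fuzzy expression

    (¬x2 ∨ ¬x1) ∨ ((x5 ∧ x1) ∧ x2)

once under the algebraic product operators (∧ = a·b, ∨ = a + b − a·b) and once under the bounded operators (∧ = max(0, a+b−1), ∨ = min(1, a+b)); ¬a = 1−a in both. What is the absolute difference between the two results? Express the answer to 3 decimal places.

Under algebraic product:
  ¬x2 = 1 − 0.4600 = 0.5400
  ¬x1 = 1 − 0.5300 = 0.4700
  ¬x2 ∨ ¬x1 = a + b − a·b on (0.5400, 0.4700) = 0.7562
  x5 ∧ x1 = a·b on (0.6300, 0.5300) = 0.3339
  (x5 ∧ x1) ∧ x2 = a·b on (0.3339, 0.4600) = 0.1536
  (¬x2 ∨ ¬x1) ∨ ((x5 ∧ x1) ∧ x2) = a + b − a·b on (0.7562, 0.1536) = 0.7936
  → value = 0.7936
Under bounded:
  ¬x2 = 1 − 0.46 = 0.54
  ¬x1 = 1 − 0.53 = 0.47
  ¬x2 ∨ ¬x1 = min(1, a+b) on (0.54, 0.47) = 1.00
  x5 ∧ x1 = max(0, a+b−1) on (0.63, 0.53) = 0.16
  (x5 ∧ x1) ∧ x2 = max(0, a+b−1) on (0.16, 0.46) = 0.00
  (¬x2 ∨ ¬x1) ∨ ((x5 ∧ x1) ∧ x2) = min(1, a+b) on (1.00, 0.00) = 1.00
  → value = 1.0000
|0.7936 − 1.0000| = 0.206

0.206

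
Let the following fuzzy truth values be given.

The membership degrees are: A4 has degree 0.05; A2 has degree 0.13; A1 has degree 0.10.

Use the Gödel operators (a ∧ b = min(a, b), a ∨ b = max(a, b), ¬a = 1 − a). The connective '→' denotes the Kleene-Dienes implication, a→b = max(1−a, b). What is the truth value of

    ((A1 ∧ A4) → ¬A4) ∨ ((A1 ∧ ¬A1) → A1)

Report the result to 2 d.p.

A1 ∧ A4 = min(a, b) on (0.10, 0.05) = 0.05
¬A4 = 1 − 0.05 = 0.95
(A1 ∧ A4) → ¬A4  [Kleene-Dienes: max(1−a, b)] with a=0.05, b=0.95 → 0.95
¬A1 = 1 − 0.10 = 0.90
A1 ∧ ¬A1 = min(a, b) on (0.10, 0.90) = 0.10
(A1 ∧ ¬A1) → A1  [Kleene-Dienes: max(1−a, b)] with a=0.10, b=0.10 → 0.90
((A1 ∧ A4) → ¬A4) ∨ ((A1 ∧ ¬A1) → A1) = max(a, b) on (0.95, 0.90) = 0.95

0.95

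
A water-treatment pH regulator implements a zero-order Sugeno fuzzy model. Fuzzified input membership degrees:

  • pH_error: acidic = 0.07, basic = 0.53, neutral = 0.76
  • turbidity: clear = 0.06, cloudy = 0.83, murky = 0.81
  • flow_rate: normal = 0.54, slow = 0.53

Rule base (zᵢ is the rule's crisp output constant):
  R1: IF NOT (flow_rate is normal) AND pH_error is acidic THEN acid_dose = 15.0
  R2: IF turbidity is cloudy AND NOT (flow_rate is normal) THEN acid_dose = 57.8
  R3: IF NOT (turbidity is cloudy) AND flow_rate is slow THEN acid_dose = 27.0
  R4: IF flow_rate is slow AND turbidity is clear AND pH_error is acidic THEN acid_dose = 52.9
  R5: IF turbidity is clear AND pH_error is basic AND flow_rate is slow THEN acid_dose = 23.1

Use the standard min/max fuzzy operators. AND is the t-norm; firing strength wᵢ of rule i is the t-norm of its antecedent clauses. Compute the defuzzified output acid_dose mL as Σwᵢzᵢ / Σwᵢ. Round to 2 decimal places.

44.86

R1 (z=15.0): ¬normal=1−0.54=0.46, acidic=0.07; AND[min(a, b)] → w = 0.07
R2 (z=57.8): cloudy=0.83, ¬normal=1−0.54=0.46; AND[min(a, b)] → w = 0.46
R3 (z=27.0): ¬cloudy=1−0.83=0.17, slow=0.53; AND[min(a, b)] → w = 0.17
R4 (z=52.9): slow=0.53, clear=0.06, acidic=0.07; AND[min(a, b)] → w = 0.06
R5 (z=23.1): clear=0.06, basic=0.53, slow=0.53; AND[min(a, b)] → w = 0.06
Weighted average = (0.07·15.0 + 0.46·57.8 + 0.17·27.0 + 0.06·52.9 + 0.06·23.1) / (0.07 + 0.46 + 0.17 + 0.06 + 0.06)
  = 36.7880 / 0.8200 = 44.86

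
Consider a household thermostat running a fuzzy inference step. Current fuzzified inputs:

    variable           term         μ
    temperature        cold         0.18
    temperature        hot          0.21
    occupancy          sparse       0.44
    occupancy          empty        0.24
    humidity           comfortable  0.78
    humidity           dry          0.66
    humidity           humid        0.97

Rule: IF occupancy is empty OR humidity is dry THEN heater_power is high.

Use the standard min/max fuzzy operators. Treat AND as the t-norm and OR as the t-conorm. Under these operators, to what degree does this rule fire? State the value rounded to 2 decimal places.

firing strength: empty=0.24, dry=0.66; OR[max(a, b)] → w = 0.66

0.66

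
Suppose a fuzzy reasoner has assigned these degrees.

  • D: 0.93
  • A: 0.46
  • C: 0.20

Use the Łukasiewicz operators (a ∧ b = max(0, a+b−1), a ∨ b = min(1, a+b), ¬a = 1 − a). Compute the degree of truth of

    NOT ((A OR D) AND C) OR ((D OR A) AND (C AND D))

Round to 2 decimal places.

A OR D = min(1, a+b) on (0.46, 0.93) = 1.00
(A OR D) AND C = max(0, a+b−1) on (1.00, 0.20) = 0.20
NOT ((A OR D) AND C) = 1 − 0.20 = 0.80
D OR A = min(1, a+b) on (0.93, 0.46) = 1.00
C AND D = max(0, a+b−1) on (0.20, 0.93) = 0.13
(D OR A) AND (C AND D) = max(0, a+b−1) on (1.00, 0.13) = 0.13
NOT ((A OR D) AND C) OR ((D OR A) AND (C AND D)) = min(1, a+b) on (0.80, 0.13) = 0.93

0.93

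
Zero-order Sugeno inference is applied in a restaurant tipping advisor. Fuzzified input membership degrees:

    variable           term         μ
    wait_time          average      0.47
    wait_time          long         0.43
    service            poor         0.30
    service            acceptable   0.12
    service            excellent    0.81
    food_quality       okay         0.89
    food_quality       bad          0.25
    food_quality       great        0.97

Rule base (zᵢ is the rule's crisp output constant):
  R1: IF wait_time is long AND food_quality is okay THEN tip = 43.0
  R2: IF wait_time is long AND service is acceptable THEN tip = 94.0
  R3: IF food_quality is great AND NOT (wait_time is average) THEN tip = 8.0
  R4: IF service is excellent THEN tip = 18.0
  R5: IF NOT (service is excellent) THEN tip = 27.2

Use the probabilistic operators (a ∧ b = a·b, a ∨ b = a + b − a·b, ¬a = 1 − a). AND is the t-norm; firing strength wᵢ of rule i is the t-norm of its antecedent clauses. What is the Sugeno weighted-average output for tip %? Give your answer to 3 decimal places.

R1 (z=43.0): long=0.43, okay=0.89; AND[a·b] → w = 0.3827
R2 (z=94.0): long=0.43, acceptable=0.12; AND[a·b] → w = 0.0516
R3 (z=8.0): great=0.97, ¬average=1−0.47=0.53; AND[a·b] → w = 0.5141
R4 (z=18.0): excellent=0.81 → w = 0.8100
R5 (z=27.2): ¬excellent=1−0.81=0.19 → w = 0.1900
Weighted average = (0.3827·43.0 + 0.0516·94.0 + 0.5141·8.0 + 0.8100·18.0 + 0.1900·27.2) / (0.3827 + 0.0516 + 0.5141 + 0.8100 + 0.1900)
  = 45.1673 / 1.9484 = 23.182

23.182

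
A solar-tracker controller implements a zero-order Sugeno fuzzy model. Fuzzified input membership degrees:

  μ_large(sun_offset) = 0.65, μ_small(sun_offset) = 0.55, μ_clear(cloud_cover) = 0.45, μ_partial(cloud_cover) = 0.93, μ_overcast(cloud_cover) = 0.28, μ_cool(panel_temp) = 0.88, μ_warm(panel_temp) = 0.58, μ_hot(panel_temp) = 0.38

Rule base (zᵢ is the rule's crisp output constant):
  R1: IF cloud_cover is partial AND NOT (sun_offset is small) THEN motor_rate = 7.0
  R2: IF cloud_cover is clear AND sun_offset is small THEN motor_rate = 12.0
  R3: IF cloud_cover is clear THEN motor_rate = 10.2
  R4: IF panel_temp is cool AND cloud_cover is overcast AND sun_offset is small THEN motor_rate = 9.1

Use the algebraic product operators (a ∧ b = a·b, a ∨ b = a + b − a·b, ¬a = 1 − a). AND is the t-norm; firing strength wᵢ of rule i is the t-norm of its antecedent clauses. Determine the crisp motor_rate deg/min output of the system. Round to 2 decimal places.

9.37

R1 (z=7.0): partial=0.93, ¬small=1−0.55=0.45; AND[a·b] → w = 0.4185
R2 (z=12.0): clear=0.45, small=0.55; AND[a·b] → w = 0.2475
R3 (z=10.2): clear=0.45 → w = 0.4500
R4 (z=9.1): cool=0.88, overcast=0.28, small=0.55; AND[a·b] → w = 0.1355
Weighted average = (0.4185·7.0 + 0.2475·12.0 + 0.4500·10.2 + 0.1355·9.1) / (0.4185 + 0.2475 + 0.4500 + 0.1355)
  = 11.7227 / 1.2515 = 9.37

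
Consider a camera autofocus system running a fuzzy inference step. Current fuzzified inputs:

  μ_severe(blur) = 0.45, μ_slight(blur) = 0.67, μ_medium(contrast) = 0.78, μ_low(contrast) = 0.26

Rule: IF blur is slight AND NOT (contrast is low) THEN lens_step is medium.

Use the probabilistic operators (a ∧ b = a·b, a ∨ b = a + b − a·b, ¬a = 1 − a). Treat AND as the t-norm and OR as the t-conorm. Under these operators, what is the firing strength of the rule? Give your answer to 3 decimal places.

firing strength: slight=0.67, ¬low=1−0.26=0.74; AND[a·b] → w = 0.4958

0.496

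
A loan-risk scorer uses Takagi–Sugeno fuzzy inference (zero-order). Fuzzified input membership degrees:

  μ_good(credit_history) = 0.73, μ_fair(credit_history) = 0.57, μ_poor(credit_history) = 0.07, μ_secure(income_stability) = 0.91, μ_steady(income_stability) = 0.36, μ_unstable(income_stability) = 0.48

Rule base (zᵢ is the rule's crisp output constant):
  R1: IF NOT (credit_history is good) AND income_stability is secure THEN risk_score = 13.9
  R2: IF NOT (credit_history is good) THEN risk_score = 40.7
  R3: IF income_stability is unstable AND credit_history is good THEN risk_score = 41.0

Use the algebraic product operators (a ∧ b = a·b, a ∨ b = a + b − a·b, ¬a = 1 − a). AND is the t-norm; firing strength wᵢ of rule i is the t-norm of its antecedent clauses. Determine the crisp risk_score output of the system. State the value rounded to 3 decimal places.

33.219

R1 (z=13.9): ¬good=1−0.73=0.27, secure=0.91; AND[a·b] → w = 0.2457
R2 (z=40.7): ¬good=1−0.73=0.27 → w = 0.2700
R3 (z=41.0): unstable=0.48, good=0.73; AND[a·b] → w = 0.3504
Weighted average = (0.2457·13.9 + 0.2700·40.7 + 0.3504·41.0) / (0.2457 + 0.2700 + 0.3504)
  = 28.7706 / 0.8661 = 33.219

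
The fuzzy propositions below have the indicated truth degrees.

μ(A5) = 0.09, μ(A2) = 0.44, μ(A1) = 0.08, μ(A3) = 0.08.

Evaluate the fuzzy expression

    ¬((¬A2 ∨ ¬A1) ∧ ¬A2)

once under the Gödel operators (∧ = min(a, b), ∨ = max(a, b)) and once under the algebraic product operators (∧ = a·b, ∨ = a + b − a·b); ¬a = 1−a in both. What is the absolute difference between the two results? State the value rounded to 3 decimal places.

0.020

Under Gödel:
  ¬A2 = 1 − 0.44 = 0.56
  ¬A1 = 1 − 0.08 = 0.92
  ¬A2 ∨ ¬A1 = max(a, b) on (0.56, 0.92) = 0.92
  ¬A2 = 1 − 0.44 = 0.56
  (¬A2 ∨ ¬A1) ∧ ¬A2 = min(a, b) on (0.92, 0.56) = 0.56
  ¬((¬A2 ∨ ¬A1) ∧ ¬A2) = 1 − 0.56 = 0.44
  → value = 0.4400
Under algebraic product:
  ¬A2 = 1 − 0.4400 = 0.5600
  ¬A1 = 1 − 0.0800 = 0.9200
  ¬A2 ∨ ¬A1 = a + b − a·b on (0.5600, 0.9200) = 0.9648
  ¬A2 = 1 − 0.4400 = 0.5600
  (¬A2 ∨ ¬A1) ∧ ¬A2 = a·b on (0.9648, 0.5600) = 0.5403
  ¬((¬A2 ∨ ¬A1) ∧ ¬A2) = 1 − 0.5403 = 0.4597
  → value = 0.4597
|0.4400 − 0.4597| = 0.020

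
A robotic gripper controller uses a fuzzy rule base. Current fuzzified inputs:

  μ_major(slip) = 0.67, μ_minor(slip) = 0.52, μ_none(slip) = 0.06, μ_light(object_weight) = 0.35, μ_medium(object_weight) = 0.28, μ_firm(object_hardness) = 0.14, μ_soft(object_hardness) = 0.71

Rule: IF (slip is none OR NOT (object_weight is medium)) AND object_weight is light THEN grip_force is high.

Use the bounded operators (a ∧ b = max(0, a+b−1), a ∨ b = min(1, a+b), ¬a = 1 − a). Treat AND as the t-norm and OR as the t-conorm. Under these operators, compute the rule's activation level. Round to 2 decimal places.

0.13

firing strength: (none=0.06 OR ¬medium=1−0.28=0.72) = 0.78; AND[max(0, a+b−1)] with light=0.35 → w = 0.13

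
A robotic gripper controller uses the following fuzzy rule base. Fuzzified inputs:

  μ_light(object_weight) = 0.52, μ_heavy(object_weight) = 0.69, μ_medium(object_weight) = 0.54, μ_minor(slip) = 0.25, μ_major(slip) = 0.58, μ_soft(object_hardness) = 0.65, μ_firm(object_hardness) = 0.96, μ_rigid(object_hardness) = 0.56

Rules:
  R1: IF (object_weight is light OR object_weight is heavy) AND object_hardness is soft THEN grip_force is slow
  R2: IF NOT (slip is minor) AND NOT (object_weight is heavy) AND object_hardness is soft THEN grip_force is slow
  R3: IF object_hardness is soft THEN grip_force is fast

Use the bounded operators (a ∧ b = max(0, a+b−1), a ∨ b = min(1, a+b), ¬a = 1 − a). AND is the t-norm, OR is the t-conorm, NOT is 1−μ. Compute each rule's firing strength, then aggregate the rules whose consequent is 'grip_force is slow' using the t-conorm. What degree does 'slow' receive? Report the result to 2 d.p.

0.65

R1: (light=0.52 OR heavy=0.69) = 1.00; AND[max(0, a+b−1)] with soft=0.65 → w = 0.65
R2: ¬minor=1−0.25=0.75, ¬heavy=1−0.69=0.31, soft=0.65; AND[max(0, a+b−1)] → w = 0.00
R3: soft=0.65 → w = 0.65
Rules with consequent 'slow': {R1, R2} → strengths 0.65, 0.00
Aggregate via t-conorm [min(1, a+b)]: 0.65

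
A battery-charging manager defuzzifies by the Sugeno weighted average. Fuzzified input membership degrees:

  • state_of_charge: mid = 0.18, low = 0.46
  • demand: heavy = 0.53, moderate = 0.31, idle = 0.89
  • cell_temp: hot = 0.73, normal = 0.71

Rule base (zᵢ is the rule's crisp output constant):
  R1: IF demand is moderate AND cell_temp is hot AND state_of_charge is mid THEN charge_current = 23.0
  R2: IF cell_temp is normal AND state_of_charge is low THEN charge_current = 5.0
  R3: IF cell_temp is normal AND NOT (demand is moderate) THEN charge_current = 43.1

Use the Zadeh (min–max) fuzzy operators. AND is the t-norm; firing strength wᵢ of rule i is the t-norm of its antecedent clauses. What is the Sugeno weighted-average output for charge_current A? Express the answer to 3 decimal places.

27.202

R1 (z=23.0): moderate=0.31, hot=0.73, mid=0.18; AND[min(a, b)] → w = 0.18
R2 (z=5.0): normal=0.71, low=0.46; AND[min(a, b)] → w = 0.46
R3 (z=43.1): normal=0.71, ¬moderate=1−0.31=0.69; AND[min(a, b)] → w = 0.69
Weighted average = (0.18·23.0 + 0.46·5.0 + 0.69·43.1) / (0.18 + 0.46 + 0.69)
  = 36.1790 / 1.3300 = 27.202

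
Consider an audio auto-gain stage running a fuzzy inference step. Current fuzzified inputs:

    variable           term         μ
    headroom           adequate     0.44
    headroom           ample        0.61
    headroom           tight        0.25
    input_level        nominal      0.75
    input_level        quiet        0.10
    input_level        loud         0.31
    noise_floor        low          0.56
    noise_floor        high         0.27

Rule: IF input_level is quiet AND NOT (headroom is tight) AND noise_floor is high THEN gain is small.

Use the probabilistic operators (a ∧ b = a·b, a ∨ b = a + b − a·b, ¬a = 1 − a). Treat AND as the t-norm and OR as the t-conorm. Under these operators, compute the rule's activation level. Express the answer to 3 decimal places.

0.020

firing strength: quiet=0.10, ¬tight=1−0.25=0.75, high=0.27; AND[a·b] → w = 0.0203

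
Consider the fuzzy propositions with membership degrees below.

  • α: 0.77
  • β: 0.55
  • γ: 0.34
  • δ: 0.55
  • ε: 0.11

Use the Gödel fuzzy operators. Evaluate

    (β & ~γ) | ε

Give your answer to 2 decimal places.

~γ = 1 − 0.34 = 0.66
β & ~γ = min(a, b) on (0.55, 0.66) = 0.55
(β & ~γ) | ε = max(a, b) on (0.55, 0.11) = 0.55

0.55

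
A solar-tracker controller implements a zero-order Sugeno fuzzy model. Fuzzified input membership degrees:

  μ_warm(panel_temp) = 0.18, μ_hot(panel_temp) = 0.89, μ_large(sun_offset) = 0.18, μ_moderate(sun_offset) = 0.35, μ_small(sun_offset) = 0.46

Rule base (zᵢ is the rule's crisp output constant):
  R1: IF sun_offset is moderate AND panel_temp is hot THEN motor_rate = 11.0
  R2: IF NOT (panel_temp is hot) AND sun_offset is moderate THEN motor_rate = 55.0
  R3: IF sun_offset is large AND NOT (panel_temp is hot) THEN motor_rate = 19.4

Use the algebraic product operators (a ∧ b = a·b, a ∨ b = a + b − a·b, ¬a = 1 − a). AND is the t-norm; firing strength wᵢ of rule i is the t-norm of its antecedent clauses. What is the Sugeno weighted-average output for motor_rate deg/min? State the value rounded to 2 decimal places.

16.03

R1 (z=11.0): moderate=0.35, hot=0.89; AND[a·b] → w = 0.3115
R2 (z=55.0): ¬hot=1−0.89=0.11, moderate=0.35; AND[a·b] → w = 0.0385
R3 (z=19.4): large=0.18, ¬hot=1−0.89=0.11; AND[a·b] → w = 0.0198
Weighted average = (0.3115·11.0 + 0.0385·55.0 + 0.0198·19.4) / (0.3115 + 0.0385 + 0.0198)
  = 5.9281 / 0.3698 = 16.03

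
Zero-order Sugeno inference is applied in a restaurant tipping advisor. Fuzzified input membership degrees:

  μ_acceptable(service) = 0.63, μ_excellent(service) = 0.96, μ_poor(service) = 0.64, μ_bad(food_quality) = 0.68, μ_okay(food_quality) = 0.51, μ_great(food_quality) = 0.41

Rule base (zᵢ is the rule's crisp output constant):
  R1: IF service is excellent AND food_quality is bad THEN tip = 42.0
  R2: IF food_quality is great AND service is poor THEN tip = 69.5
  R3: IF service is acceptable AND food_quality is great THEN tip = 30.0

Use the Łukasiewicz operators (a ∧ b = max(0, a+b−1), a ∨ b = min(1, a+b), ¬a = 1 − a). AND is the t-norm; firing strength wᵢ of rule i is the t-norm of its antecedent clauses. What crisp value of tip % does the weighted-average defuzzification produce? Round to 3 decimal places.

43.226

R1 (z=42.0): excellent=0.96, bad=0.68; AND[max(0, a+b−1)] → w = 0.64
R2 (z=69.5): great=0.41, poor=0.64; AND[max(0, a+b−1)] → w = 0.05
R3 (z=30.0): acceptable=0.63, great=0.41; AND[max(0, a+b−1)] → w = 0.04
Weighted average = (0.64·42.0 + 0.05·69.5 + 0.04·30.0) / (0.64 + 0.05 + 0.04)
  = 31.5550 / 0.7300 = 43.226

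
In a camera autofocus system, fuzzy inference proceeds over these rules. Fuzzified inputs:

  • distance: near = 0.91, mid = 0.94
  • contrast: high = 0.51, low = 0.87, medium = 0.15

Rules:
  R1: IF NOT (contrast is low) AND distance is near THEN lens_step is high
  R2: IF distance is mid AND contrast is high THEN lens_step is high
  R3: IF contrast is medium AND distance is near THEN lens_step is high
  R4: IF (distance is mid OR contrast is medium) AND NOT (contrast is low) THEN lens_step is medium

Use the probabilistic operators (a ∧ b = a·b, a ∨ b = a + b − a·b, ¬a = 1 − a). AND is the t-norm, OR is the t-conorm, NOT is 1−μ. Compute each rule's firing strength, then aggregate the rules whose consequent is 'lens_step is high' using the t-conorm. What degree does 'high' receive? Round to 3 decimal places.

0.604

R1: ¬low=1−0.87=0.13, near=0.91; AND[a·b] → w = 0.1183
R2: mid=0.94, high=0.51; AND[a·b] → w = 0.4794
R3: medium=0.15, near=0.91; AND[a·b] → w = 0.1365
R4: (mid=0.94 OR medium=0.15) = 0.9490; AND[a·b] with ¬low=1−0.87=0.13 → w = 0.1234
Rules with consequent 'high': {R1, R2, R3} → strengths 0.1183, 0.4794, 0.1365
Aggregate via t-conorm [a + b − a·b]: 0.6036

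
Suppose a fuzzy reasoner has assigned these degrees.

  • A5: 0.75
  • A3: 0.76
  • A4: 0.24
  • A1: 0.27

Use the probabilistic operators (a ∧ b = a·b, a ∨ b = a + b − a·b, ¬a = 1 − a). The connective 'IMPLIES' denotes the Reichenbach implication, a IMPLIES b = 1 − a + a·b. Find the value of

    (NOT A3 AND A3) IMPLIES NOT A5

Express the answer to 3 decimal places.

0.863

NOT A3 = 1 − 0.7600 = 0.2400
NOT A3 AND A3 = a·b on (0.2400, 0.7600) = 0.1824
NOT A5 = 1 − 0.7500 = 0.2500
(NOT A3 AND A3) IMPLIES NOT A5  [Reichenbach: 1 − a + a·b] with a=0.1824, b=0.2500 → 0.8632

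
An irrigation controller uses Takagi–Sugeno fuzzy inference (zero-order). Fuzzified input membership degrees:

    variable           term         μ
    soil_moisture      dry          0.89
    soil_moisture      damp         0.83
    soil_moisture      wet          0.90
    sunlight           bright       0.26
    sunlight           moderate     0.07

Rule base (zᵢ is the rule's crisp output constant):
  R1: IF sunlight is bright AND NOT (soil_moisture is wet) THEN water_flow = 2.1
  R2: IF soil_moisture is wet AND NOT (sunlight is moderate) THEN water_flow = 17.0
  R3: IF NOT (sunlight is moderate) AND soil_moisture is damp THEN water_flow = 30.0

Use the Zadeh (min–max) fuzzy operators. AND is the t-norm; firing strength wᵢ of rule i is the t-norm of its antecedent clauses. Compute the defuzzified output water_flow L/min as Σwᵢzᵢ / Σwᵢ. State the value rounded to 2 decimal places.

22.08

R1 (z=2.1): bright=0.26, ¬wet=1−0.90=0.10; AND[min(a, b)] → w = 0.10
R2 (z=17.0): wet=0.90, ¬moderate=1−0.07=0.93; AND[min(a, b)] → w = 0.90
R3 (z=30.0): ¬moderate=1−0.07=0.93, damp=0.83; AND[min(a, b)] → w = 0.83
Weighted average = (0.10·2.1 + 0.90·17.0 + 0.83·30.0) / (0.10 + 0.90 + 0.83)
  = 40.4100 / 1.8300 = 22.08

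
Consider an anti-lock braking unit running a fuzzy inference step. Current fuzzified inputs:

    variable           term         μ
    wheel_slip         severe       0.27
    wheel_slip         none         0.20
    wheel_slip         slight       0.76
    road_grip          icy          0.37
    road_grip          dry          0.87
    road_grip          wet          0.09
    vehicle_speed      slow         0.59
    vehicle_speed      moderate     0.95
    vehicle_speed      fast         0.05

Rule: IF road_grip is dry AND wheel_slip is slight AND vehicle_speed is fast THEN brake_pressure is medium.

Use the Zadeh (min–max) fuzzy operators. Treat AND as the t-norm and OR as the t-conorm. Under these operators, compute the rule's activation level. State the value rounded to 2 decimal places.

firing strength: dry=0.87, slight=0.76, fast=0.05; AND[min(a, b)] → w = 0.05

0.05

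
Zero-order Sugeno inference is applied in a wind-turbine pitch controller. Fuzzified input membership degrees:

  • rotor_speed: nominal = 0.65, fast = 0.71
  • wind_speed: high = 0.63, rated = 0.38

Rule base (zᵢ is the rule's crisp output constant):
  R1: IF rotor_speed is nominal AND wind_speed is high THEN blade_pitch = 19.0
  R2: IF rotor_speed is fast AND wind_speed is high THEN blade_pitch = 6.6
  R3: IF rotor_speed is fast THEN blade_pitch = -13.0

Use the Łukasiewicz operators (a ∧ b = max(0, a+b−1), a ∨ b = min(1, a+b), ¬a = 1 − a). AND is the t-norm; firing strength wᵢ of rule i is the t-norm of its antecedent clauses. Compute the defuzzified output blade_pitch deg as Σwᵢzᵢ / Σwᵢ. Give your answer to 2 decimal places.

-1.25

R1 (z=19.0): nominal=0.65, high=0.63; AND[max(0, a+b−1)] → w = 0.28
R2 (z=6.6): fast=0.71, high=0.63; AND[max(0, a+b−1)] → w = 0.34
R3 (z=-13.0): fast=0.71 → w = 0.71
Weighted average = (0.28·19.0 + 0.34·6.6 + 0.71·-13.0) / (0.28 + 0.34 + 0.71)
  = -1.6660 / 1.3300 = -1.25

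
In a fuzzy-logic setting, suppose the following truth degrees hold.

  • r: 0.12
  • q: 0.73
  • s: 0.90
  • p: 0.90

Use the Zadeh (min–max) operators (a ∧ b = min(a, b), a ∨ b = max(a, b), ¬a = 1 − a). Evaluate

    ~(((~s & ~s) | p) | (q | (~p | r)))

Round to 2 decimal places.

0.10

~s = 1 − 0.90 = 0.10
~s = 1 − 0.90 = 0.10
~s & ~s = min(a, b) on (0.10, 0.10) = 0.10
(~s & ~s) | p = max(a, b) on (0.10, 0.90) = 0.90
~p = 1 − 0.90 = 0.10
~p | r = max(a, b) on (0.10, 0.12) = 0.12
q | (~p | r) = max(a, b) on (0.73, 0.12) = 0.73
((~s & ~s) | p) | (q | (~p | r)) = max(a, b) on (0.90, 0.73) = 0.90
~(((~s & ~s) | p) | (q | (~p | r))) = 1 − 0.90 = 0.10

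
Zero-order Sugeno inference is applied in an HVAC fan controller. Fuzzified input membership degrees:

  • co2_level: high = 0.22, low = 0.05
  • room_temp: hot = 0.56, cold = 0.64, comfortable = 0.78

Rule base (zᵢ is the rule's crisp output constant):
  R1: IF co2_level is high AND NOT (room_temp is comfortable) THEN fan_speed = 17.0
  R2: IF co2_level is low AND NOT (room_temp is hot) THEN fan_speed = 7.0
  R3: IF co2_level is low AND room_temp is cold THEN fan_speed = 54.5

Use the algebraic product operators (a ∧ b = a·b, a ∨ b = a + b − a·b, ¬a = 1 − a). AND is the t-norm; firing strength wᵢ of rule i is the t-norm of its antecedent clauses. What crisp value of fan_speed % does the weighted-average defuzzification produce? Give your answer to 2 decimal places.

26.57

R1 (z=17.0): high=0.22, ¬comfortable=1−0.78=0.22; AND[a·b] → w = 0.0484
R2 (z=7.0): low=0.05, ¬hot=1−0.56=0.44; AND[a·b] → w = 0.0220
R3 (z=54.5): low=0.05, cold=0.64; AND[a·b] → w = 0.0320
Weighted average = (0.0484·17.0 + 0.0220·7.0 + 0.0320·54.5) / (0.0484 + 0.0220 + 0.0320)
  = 2.7208 / 0.1024 = 26.57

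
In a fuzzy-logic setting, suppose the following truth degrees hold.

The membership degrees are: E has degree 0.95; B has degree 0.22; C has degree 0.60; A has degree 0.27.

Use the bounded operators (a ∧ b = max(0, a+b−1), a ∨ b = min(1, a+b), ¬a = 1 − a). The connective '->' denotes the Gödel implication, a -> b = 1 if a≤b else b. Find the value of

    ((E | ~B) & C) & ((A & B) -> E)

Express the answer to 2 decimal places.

~B = 1 − 0.22 = 0.78
E | ~B = min(1, a+b) on (0.95, 0.78) = 1.00
(E | ~B) & C = max(0, a+b−1) on (1.00, 0.60) = 0.60
A & B = max(0, a+b−1) on (0.27, 0.22) = 0.00
(A & B) -> E  [Gödel: 1 if a≤b else b] with a=0.00, b=0.95 → 1.00
((E | ~B) & C) & ((A & B) -> E) = max(0, a+b−1) on (0.60, 1.00) = 0.60

0.60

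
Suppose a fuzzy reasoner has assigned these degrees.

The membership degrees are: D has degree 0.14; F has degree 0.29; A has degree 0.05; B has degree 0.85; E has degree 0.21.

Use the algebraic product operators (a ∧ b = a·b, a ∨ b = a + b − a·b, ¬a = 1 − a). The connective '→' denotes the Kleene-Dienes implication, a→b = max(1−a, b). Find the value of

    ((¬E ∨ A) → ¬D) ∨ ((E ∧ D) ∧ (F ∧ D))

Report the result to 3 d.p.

¬E = 1 − 0.2100 = 0.7900
¬E ∨ A = a + b − a·b on (0.7900, 0.0500) = 0.8005
¬D = 1 − 0.1400 = 0.8600
(¬E ∨ A) → ¬D  [Kleene-Dienes: max(1−a, b)] with a=0.8005, b=0.8600 → 0.8600
E ∧ D = a·b on (0.2100, 0.1400) = 0.0294
F ∧ D = a·b on (0.2900, 0.1400) = 0.0406
(E ∧ D) ∧ (F ∧ D) = a·b on (0.0294, 0.0406) = 0.0012
((¬E ∨ A) → ¬D) ∨ ((E ∧ D) ∧ (F ∧ D)) = a + b − a·b on (0.8600, 0.0012) = 0.8602

0.860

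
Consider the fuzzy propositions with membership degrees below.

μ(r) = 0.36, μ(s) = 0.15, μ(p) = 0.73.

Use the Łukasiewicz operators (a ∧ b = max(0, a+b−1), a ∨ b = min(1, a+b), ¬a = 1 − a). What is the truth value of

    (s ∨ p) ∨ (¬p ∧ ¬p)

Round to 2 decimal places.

0.88

s ∨ p = min(1, a+b) on (0.15, 0.73) = 0.88
¬p = 1 − 0.73 = 0.27
¬p = 1 − 0.73 = 0.27
¬p ∧ ¬p = max(0, a+b−1) on (0.27, 0.27) = 0.00
(s ∨ p) ∨ (¬p ∧ ¬p) = min(1, a+b) on (0.88, 0.00) = 0.88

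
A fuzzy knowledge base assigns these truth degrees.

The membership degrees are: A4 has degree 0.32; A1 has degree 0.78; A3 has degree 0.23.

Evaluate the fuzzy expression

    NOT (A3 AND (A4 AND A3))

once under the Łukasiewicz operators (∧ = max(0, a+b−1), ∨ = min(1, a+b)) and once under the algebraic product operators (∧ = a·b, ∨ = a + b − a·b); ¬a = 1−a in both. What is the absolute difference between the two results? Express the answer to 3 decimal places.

Under Łukasiewicz:
  A4 AND A3 = max(0, a+b−1) on (0.32, 0.23) = 0.00
  A3 AND (A4 AND A3) = max(0, a+b−1) on (0.23, 0.00) = 0.00
  NOT (A3 AND (A4 AND A3)) = 1 − 0.00 = 1.00
  → value = 1.0000
Under algebraic product:
  A4 AND A3 = a·b on (0.3200, 0.2300) = 0.0736
  A3 AND (A4 AND A3) = a·b on (0.2300, 0.0736) = 0.0169
  NOT (A3 AND (A4 AND A3)) = 1 − 0.0169 = 0.9831
  → value = 0.9831
|1.0000 − 0.9831| = 0.017

0.017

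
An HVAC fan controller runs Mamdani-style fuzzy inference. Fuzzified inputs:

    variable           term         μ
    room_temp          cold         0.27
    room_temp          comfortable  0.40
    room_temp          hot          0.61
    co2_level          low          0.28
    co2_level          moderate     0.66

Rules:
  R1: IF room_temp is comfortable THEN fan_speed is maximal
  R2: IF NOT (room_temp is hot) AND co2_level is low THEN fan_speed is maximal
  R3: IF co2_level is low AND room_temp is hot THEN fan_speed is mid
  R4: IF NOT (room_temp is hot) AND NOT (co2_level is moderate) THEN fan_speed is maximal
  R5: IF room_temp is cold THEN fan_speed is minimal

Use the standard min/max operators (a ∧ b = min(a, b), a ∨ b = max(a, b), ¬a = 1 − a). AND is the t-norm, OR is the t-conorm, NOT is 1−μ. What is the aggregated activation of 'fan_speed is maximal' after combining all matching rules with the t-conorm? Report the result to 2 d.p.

R1: comfortable=0.40 → w = 0.40
R2: ¬hot=1−0.61=0.39, low=0.28; AND[min(a, b)] → w = 0.28
R3: low=0.28, hot=0.61; AND[min(a, b)] → w = 0.28
R4: ¬hot=1−0.61=0.39, ¬moderate=1−0.66=0.34; AND[min(a, b)] → w = 0.34
R5: cold=0.27 → w = 0.27
Rules with consequent 'maximal': {R1, R2, R4} → strengths 0.40, 0.28, 0.34
Aggregate via t-conorm [max(a, b)]: 0.40

0.40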